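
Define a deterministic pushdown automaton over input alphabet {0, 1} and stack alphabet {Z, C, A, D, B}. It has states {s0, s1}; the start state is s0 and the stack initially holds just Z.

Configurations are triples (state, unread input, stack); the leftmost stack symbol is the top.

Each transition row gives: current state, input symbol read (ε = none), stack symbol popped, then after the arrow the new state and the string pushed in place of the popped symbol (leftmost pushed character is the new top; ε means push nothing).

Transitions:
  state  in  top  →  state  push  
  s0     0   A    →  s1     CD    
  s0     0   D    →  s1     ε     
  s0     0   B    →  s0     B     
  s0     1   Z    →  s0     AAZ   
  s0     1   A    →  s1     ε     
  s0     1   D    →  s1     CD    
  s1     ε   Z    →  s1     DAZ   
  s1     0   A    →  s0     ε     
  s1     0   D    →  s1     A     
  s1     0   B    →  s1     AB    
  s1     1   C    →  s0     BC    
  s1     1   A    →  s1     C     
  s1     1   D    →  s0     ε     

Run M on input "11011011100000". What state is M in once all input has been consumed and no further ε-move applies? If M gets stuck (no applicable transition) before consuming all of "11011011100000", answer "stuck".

(s0, 11011011100000, Z) ⊢ (s0, 1011011100000, AAZ) ⊢ (s1, 011011100000, AZ) ⊢ (s0, 11011100000, Z) ⊢ (s0, 1011100000, AAZ) ⊢ (s1, 011100000, AZ) ⊢ (s0, 11100000, Z) ⊢ (s0, 1100000, AAZ) ⊢ (s1, 100000, AZ) ⊢ (s1, 00000, CZ)
No transition for (s1, 0, top C); M blocks with input 00000 remaining.

stuck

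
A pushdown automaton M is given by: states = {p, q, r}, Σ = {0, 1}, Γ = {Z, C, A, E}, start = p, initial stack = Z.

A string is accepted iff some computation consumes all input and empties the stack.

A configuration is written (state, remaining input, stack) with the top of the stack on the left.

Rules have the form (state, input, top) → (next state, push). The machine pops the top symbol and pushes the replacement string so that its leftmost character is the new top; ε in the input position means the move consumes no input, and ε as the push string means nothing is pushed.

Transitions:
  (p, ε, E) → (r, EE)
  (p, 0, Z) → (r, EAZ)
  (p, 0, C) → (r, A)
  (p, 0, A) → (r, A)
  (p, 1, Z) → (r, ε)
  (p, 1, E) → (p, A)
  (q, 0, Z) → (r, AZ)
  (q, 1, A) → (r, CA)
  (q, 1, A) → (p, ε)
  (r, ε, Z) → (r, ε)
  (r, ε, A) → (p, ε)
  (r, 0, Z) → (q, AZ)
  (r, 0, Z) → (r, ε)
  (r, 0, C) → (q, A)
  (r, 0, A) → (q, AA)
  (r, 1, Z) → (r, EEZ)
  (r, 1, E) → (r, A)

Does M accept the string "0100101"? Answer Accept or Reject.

Accept

One accepting computation: (p, 0100101, Z) ⊢ (r, 100101, EAZ) ⊢ (r, 00101, AAZ) ⊢ (p, 00101, AZ) ⊢ (r, 0101, AZ) ⊢ (q, 101, AAZ) ⊢ (p, 01, AZ) ⊢ (r, 1, AZ) ⊢ (p, 1, Z) ⊢ (r, ε, ε)
All input consumed and the stack is empty.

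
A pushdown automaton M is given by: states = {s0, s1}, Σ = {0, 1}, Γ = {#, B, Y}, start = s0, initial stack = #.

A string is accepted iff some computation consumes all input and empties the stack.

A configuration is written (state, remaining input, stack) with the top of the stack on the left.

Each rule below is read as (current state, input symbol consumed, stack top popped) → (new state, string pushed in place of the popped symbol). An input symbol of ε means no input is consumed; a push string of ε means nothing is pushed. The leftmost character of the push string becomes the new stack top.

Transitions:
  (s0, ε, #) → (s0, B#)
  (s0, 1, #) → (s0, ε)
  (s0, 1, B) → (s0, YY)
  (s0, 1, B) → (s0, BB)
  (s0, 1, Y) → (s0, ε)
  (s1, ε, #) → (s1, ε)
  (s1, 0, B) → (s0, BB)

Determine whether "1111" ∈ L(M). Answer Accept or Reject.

Accept

One accepting computation: (s0, 1111, #) ⊢ (s0, 1111, B#) ⊢ (s0, 111, YY#) ⊢ (s0, 11, Y#) ⊢ (s0, 1, #) ⊢ (s0, ε, ε)
All input consumed and the stack is empty.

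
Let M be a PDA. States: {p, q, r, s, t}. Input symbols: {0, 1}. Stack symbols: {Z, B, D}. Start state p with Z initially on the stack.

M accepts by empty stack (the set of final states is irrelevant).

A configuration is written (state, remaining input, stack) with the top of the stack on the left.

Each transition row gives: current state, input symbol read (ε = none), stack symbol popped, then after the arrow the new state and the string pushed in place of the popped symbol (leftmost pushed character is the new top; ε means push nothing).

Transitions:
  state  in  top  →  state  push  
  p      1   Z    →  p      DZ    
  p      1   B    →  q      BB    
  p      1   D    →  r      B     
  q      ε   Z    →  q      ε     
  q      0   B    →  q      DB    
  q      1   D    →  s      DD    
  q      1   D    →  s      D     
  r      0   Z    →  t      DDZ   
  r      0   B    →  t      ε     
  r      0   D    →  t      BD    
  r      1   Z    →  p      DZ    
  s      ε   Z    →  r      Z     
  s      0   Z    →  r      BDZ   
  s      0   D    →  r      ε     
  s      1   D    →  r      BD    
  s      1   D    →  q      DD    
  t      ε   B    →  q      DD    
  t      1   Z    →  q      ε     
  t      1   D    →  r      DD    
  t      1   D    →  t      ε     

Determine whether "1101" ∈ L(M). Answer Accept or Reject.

One accepting computation: (p, 1101, Z) ⊢ (p, 101, DZ) ⊢ (r, 01, BZ) ⊢ (t, 1, Z) ⊢ (q, ε, ε)
All input consumed and the stack is empty.

Accept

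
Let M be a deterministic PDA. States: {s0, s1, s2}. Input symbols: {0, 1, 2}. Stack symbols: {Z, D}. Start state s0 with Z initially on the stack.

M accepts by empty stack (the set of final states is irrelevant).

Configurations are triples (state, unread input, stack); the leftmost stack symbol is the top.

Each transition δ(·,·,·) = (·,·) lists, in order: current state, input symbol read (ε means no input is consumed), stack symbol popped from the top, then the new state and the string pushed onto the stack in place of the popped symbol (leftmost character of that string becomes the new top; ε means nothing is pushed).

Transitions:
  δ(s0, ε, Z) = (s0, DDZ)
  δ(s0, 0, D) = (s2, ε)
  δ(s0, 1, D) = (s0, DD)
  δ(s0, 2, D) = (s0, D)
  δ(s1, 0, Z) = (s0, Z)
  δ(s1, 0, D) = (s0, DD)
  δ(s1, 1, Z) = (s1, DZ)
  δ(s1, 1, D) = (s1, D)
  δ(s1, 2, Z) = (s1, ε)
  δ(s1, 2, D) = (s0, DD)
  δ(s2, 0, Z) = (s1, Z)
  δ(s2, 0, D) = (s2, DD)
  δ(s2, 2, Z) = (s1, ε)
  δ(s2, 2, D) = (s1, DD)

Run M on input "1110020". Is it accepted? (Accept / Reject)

(s0, 1110020, Z) ⊢ (s0, 1110020, DDZ) ⊢ (s0, 110020, DDDZ) ⊢ (s0, 10020, DDDDZ) ⊢ (s0, 0020, DDDDDZ) ⊢ (s2, 020, DDDDZ) ⊢ (s2, 20, DDDDDZ) ⊢ (s1, 0, DDDDDDZ) ⊢ (s0, ε, DDDDDDDZ)
All input consumed; stack is DDDDDDDZ, not empty, and no further ε-move applies.

Reject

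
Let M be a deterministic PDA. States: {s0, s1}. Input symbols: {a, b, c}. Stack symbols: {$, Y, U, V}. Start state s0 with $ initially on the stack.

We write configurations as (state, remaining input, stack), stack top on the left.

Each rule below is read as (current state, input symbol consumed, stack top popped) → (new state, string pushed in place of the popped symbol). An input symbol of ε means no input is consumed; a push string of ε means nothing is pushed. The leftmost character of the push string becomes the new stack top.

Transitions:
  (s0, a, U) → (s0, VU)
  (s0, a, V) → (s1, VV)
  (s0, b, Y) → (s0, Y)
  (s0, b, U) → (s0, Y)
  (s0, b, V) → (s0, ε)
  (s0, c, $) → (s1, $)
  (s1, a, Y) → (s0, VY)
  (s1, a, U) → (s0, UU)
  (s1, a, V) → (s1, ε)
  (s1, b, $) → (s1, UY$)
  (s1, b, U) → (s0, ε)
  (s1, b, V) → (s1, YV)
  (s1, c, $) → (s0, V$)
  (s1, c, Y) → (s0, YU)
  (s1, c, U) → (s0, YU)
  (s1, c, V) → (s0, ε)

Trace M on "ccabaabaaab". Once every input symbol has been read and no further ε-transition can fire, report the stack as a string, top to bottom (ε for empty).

YVYVVYVV$

(s0, ccabaabaaab, $)
  read c, top $: go to s1, push $ → (s1, cabaabaaab, $)
  read c, top $: go to s0, push V$ → (s0, abaabaaab, V$)
  read a, top V: go to s1, push VV → (s1, baabaaab, VV$)
  read b, top V: go to s1, push YV → (s1, aabaaab, YVV$)
  read a, top Y: go to s0, push VY → (s0, abaaab, VYVV$)
  read a, top V: go to s1, push VV → (s1, baaab, VVYVV$)
  read b, top V: go to s1, push YV → (s1, aaab, YVVYVV$)
  read a, top Y: go to s0, push VY → (s0, aab, VYVVYVV$)
  read a, top V: go to s1, push VV → (s1, ab, VVYVVYVV$)
  read a, top V: go to s1, push ε → (s1, b, VYVVYVV$)
  read b, top V: go to s1, push YV → (s1, ε, YVYVVYVV$)
All input consumed in state s1 with stack YVYVVYVV$.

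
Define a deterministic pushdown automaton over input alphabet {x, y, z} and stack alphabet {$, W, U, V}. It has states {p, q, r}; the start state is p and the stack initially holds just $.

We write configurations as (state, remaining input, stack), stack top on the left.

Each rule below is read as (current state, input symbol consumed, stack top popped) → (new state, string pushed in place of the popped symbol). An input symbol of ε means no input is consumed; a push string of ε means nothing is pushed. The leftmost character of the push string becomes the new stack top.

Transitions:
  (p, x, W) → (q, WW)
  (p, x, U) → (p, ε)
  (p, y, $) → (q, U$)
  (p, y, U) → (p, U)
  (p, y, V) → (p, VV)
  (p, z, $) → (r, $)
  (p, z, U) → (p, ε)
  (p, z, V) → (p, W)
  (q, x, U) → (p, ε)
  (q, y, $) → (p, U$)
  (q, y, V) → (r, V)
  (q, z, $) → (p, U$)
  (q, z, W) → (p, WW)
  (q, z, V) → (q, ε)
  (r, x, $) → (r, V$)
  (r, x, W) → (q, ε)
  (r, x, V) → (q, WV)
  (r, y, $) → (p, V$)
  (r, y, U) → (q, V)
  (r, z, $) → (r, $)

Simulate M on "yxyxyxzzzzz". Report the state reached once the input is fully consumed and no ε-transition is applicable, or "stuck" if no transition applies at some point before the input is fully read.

r

(p, yxyxyxzzzzz, $)
  read y, top $: go to q, push U$ → (q, xyxyxzzzzz, U$)
  read x, top U: go to p, push ε → (p, yxyxzzzzz, $)
  read y, top $: go to q, push U$ → (q, xyxzzzzz, U$)
  read x, top U: go to p, push ε → (p, yxzzzzz, $)
  read y, top $: go to q, push U$ → (q, xzzzzz, U$)
  read x, top U: go to p, push ε → (p, zzzzz, $)
  read z, top $: go to r, push $ → (r, zzzz, $)
  read z, top $: go to r, push $ → (r, zzz, $)
  read z, top $: go to r, push $ → (r, zz, $)
  read z, top $: go to r, push $ → (r, z, $)
  read z, top $: go to r, push $ → (r, ε, $)
All input consumed; M is in state r.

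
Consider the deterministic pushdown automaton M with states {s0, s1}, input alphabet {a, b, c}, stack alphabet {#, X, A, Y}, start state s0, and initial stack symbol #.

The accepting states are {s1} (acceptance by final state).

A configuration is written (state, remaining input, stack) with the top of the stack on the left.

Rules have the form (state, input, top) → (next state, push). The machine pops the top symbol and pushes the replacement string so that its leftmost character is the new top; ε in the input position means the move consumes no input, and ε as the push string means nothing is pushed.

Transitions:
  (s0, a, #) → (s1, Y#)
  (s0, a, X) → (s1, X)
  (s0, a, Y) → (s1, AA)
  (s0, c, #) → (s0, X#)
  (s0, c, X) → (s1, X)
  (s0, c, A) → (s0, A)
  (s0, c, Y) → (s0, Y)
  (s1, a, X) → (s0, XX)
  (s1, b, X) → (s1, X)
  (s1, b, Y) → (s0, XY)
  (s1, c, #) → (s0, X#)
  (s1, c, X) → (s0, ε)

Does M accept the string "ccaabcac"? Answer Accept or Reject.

(s0, ccaabcac, #)
  read c, top #: go to s0, push X# → (s0, caabcac, X#)
  read c, top X: go to s1, push X → (s1, aabcac, X#)
  read a, top X: go to s0, push XX → (s0, abcac, XX#)
  read a, top X: go to s1, push X → (s1, bcac, XX#)
  read b, top X: go to s1, push X → (s1, cac, XX#)
  read c, top X: go to s0, push ε → (s0, ac, X#)
  read a, top X: go to s1, push X → (s1, c, X#)
  read c, top X: go to s0, push ε → (s0, ε, #)
All input consumed; state s0 ∉ F and no further ε-move applies.

Reject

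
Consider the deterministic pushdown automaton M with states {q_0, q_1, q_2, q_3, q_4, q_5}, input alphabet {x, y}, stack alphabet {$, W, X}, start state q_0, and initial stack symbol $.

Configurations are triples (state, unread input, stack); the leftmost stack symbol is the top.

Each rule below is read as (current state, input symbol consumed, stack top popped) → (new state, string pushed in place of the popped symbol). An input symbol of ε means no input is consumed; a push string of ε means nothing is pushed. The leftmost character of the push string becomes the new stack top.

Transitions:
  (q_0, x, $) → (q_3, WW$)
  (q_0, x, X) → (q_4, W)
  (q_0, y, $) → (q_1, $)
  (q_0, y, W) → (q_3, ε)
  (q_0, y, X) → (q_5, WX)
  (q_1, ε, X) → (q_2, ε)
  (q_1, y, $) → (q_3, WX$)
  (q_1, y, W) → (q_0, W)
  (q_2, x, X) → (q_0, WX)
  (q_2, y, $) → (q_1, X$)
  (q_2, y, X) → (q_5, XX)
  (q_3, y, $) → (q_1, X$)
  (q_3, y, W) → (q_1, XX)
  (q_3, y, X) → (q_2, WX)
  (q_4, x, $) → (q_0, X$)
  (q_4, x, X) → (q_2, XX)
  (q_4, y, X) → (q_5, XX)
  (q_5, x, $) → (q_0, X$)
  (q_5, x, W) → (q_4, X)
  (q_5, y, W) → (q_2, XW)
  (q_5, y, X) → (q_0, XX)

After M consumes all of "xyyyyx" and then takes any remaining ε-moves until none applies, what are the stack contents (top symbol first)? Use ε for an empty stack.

(q_0, xyyyyx, $)
  read x, top $: go to q_3, push WW$ → (q_3, yyyyx, WW$)
  read y, top W: go to q_1, push XX → (q_1, yyyx, XXW$)
  ε-move, top X: go to q_2, push ε → (q_2, yyyx, XW$)
  read y, top X: go to q_5, push XX → (q_5, yyx, XXW$)
  read y, top X: go to q_0, push XX → (q_0, yx, XXXW$)
  read y, top X: go to q_5, push WX → (q_5, x, WXXXW$)
  read x, top W: go to q_4, push X → (q_4, ε, XXXXW$)
All input consumed in state q_4 with stack XXXXW$.

XXXXW$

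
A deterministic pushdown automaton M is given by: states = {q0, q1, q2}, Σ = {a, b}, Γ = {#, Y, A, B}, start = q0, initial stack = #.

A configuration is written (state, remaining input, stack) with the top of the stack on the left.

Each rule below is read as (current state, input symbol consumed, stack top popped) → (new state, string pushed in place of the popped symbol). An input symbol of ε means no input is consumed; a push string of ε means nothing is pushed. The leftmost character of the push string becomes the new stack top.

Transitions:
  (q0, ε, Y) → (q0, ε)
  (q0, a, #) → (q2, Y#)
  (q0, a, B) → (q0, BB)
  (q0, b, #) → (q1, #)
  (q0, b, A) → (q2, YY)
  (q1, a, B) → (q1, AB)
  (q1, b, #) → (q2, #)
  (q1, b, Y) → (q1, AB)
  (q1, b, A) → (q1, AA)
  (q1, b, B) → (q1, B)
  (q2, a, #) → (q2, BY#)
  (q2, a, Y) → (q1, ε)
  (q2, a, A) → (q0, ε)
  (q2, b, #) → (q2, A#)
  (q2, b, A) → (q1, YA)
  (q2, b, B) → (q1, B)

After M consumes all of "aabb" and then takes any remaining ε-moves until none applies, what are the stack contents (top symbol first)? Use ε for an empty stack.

(q0, aabb, #) ⊢ (q2, abb, Y#) ⊢ (q1, bb, #) ⊢ (q2, b, #) ⊢ (q2, ε, A#)
All input consumed in state q2 with stack A#.

A#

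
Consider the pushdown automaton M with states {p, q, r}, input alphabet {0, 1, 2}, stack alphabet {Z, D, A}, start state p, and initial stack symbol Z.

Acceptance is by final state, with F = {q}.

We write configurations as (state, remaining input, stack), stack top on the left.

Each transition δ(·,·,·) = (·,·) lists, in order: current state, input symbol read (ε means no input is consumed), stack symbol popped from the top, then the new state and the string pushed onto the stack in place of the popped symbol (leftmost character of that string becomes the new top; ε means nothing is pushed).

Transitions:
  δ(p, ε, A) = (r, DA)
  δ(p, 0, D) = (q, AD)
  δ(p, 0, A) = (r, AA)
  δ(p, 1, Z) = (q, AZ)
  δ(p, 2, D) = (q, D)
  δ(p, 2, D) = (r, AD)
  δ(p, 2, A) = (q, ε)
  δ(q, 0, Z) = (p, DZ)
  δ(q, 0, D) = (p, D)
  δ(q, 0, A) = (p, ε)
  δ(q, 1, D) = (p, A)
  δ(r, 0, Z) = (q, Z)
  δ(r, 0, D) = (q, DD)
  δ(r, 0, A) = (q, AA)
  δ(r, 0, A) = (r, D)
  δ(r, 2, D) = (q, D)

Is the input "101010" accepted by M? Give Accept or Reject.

Reject

No computation consumes all input and reaches a final state.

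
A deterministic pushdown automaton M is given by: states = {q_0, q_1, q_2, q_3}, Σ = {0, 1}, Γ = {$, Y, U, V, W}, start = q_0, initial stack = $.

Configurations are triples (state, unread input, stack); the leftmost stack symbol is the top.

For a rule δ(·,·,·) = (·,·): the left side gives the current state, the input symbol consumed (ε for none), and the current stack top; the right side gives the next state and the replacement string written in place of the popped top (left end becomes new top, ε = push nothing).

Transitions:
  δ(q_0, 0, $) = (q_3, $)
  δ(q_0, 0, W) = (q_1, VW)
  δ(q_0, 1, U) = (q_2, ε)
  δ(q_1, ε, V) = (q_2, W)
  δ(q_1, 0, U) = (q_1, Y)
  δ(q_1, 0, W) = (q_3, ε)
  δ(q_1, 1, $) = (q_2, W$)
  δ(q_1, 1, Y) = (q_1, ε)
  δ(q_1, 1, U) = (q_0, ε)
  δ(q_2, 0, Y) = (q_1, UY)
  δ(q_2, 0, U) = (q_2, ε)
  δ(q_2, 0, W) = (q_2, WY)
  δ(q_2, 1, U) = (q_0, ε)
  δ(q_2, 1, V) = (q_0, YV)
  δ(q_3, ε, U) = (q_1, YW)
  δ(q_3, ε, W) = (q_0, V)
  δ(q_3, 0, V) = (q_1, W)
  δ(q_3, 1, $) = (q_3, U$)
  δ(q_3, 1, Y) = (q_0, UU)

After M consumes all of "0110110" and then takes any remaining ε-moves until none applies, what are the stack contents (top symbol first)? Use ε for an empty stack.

$

(q_0, 0110110, $)
  read 0, top $: go to q_3, push $ → (q_3, 110110, $)
  read 1, top $: go to q_3, push U$ → (q_3, 10110, U$)
  ε-move, top U: go to q_1, push YW → (q_1, 10110, YW$)
  read 1, top Y: go to q_1, push ε → (q_1, 0110, W$)
  read 0, top W: go to q_3, push ε → (q_3, 110, $)
  read 1, top $: go to q_3, push U$ → (q_3, 10, U$)
  ε-move, top U: go to q_1, push YW → (q_1, 10, YW$)
  read 1, top Y: go to q_1, push ε → (q_1, 0, W$)
  read 0, top W: go to q_3, push ε → (q_3, ε, $)
All input consumed in state q_3 with stack $.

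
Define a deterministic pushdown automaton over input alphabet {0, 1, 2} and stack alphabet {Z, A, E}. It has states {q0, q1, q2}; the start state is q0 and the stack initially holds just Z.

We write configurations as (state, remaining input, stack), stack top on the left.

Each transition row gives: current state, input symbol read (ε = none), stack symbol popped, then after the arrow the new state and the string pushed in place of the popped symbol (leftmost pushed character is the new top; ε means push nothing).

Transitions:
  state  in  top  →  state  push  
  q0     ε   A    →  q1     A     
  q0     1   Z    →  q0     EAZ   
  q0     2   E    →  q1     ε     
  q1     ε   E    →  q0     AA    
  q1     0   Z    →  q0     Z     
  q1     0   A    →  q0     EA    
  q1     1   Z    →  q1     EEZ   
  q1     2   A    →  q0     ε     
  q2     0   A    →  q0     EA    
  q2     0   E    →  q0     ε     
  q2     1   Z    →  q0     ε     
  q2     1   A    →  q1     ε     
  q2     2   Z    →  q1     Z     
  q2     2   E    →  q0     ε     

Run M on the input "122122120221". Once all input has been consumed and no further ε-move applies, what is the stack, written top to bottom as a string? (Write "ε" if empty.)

EAZ

(q0, 122122120221, Z) ⊢ (q0, 22122120221, EAZ) ⊢ (q1, 2122120221, AZ) ⊢ (q0, 122120221, Z) ⊢ (q0, 22120221, EAZ) ⊢ (q1, 2120221, AZ) ⊢ (q0, 120221, Z) ⊢ (q0, 20221, EAZ) ⊢ (q1, 0221, AZ) ⊢ (q0, 221, EAZ) ⊢ (q1, 21, AZ) ⊢ (q0, 1, Z) ⊢ (q0, ε, EAZ)
All input consumed in state q0 with stack EAZ.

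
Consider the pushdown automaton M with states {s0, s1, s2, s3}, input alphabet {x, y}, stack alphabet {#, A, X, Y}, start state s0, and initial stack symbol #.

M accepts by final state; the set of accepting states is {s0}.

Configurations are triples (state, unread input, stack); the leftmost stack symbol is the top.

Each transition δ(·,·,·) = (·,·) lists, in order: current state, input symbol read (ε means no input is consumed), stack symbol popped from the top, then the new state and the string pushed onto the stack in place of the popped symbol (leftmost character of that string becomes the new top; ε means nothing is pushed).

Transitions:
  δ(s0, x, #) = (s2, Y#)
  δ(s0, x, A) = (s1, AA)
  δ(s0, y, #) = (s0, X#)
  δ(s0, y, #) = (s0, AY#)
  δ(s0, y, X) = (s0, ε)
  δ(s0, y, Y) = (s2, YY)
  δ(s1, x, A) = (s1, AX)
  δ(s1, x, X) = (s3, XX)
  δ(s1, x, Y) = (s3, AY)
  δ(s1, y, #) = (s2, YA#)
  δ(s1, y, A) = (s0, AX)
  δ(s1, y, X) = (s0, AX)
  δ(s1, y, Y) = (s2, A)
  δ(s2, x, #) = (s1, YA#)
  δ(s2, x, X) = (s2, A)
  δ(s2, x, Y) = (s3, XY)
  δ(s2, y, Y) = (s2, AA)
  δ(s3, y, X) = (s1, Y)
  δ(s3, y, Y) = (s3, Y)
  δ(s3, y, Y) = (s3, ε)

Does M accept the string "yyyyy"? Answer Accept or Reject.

Accept

One accepting computation: (s0, yyyyy, #) ⊢ (s0, yyyy, X#) ⊢ (s0, yyy, #) ⊢ (s0, yy, X#) ⊢ (s0, y, #) ⊢ (s0, ε, X#)
All input consumed and state s0 ∈ F.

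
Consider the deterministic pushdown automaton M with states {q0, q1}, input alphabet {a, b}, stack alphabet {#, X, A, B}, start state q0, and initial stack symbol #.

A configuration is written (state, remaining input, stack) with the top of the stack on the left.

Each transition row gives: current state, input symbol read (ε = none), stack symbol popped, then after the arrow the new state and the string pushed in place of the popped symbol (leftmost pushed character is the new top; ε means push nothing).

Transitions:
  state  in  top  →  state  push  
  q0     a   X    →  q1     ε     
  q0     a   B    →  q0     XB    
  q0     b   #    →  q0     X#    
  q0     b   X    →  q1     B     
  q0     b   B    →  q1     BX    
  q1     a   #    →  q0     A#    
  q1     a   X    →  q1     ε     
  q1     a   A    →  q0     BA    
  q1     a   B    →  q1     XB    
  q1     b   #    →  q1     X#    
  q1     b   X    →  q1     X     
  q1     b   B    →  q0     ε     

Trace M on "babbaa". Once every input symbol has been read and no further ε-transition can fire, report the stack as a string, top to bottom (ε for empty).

A#

(q0, babbaa, #) ⊢ (q0, abbaa, X#) ⊢ (q1, bbaa, #) ⊢ (q1, baa, X#) ⊢ (q1, aa, X#) ⊢ (q1, a, #) ⊢ (q0, ε, A#)
All input consumed in state q0 with stack A#.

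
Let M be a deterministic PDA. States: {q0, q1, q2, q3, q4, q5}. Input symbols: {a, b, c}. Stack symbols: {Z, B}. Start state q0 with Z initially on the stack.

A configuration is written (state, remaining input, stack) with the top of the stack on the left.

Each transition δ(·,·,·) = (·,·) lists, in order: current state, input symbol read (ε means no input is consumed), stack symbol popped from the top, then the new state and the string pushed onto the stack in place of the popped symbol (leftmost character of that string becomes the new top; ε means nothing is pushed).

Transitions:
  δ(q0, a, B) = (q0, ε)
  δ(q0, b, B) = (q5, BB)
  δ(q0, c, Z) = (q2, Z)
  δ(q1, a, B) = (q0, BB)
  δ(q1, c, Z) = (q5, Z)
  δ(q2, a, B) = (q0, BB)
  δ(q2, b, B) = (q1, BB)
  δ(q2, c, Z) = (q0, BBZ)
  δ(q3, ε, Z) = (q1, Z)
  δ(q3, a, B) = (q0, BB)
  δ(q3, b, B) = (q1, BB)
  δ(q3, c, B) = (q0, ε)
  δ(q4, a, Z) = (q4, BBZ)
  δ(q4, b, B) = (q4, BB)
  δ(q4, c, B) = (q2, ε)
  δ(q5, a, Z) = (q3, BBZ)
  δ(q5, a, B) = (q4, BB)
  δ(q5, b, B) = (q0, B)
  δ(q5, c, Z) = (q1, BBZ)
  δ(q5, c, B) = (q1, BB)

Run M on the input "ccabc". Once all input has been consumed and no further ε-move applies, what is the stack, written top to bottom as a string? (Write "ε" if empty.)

(q0, ccabc, Z) ⊢ (q2, cabc, Z) ⊢ (q0, abc, BBZ) ⊢ (q0, bc, BZ) ⊢ (q5, c, BBZ) ⊢ (q1, ε, BBBZ)
All input consumed in state q1 with stack BBBZ.

BBBZ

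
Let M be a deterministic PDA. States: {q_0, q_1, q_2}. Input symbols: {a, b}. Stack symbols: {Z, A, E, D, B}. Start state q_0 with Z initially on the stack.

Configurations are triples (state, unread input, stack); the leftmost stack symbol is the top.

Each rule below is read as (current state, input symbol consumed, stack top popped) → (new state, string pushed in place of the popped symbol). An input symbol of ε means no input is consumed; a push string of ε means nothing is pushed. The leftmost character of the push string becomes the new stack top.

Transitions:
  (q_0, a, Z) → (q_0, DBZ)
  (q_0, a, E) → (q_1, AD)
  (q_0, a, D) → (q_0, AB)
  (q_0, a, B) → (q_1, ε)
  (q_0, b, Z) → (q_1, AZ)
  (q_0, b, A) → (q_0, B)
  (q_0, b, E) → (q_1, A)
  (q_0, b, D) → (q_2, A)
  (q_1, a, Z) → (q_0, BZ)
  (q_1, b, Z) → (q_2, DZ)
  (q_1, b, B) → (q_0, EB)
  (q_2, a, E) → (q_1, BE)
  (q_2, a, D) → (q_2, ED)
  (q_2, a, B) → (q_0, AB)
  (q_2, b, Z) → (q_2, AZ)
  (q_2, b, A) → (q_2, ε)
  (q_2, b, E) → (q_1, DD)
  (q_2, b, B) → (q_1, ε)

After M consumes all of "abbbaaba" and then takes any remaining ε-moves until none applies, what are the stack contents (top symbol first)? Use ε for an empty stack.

EDZ

(q_0, abbbaaba, Z)
  read a, top Z: go to q_0, push DBZ → (q_0, bbbaaba, DBZ)
  read b, top D: go to q_2, push A → (q_2, bbaaba, ABZ)
  read b, top A: go to q_2, push ε → (q_2, baaba, BZ)
  read b, top B: go to q_1, push ε → (q_1, aaba, Z)
  read a, top Z: go to q_0, push BZ → (q_0, aba, BZ)
  read a, top B: go to q_1, push ε → (q_1, ba, Z)
  read b, top Z: go to q_2, push DZ → (q_2, a, DZ)
  read a, top D: go to q_2, push ED → (q_2, ε, EDZ)
All input consumed in state q_2 with stack EDZ.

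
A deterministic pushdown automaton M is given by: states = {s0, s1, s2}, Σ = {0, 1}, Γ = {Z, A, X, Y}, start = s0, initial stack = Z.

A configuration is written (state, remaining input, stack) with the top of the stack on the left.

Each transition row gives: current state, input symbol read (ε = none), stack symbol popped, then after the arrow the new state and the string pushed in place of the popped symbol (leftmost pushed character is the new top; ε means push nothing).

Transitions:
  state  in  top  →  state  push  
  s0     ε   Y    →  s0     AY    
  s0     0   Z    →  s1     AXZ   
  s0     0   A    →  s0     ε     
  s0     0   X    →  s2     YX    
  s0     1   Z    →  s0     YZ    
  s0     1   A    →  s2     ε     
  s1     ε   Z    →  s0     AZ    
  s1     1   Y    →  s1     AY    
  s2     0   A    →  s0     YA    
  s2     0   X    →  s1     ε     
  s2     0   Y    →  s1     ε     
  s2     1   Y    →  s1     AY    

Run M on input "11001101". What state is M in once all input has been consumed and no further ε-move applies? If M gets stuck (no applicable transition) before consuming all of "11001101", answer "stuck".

(s0, 11001101, Z) ⊢ (s0, 1001101, YZ) ⊢ (s0, 1001101, AYZ) ⊢ (s2, 001101, YZ) ⊢ (s1, 01101, Z) ⊢ (s0, 01101, AZ) ⊢ (s0, 1101, Z) ⊢ (s0, 101, YZ) ⊢ (s0, 101, AYZ) ⊢ (s2, 01, YZ) ⊢ (s1, 1, Z) ⊢ (s0, 1, AZ) ⊢ (s2, ε, Z)
All input consumed; M is in state s2.

s2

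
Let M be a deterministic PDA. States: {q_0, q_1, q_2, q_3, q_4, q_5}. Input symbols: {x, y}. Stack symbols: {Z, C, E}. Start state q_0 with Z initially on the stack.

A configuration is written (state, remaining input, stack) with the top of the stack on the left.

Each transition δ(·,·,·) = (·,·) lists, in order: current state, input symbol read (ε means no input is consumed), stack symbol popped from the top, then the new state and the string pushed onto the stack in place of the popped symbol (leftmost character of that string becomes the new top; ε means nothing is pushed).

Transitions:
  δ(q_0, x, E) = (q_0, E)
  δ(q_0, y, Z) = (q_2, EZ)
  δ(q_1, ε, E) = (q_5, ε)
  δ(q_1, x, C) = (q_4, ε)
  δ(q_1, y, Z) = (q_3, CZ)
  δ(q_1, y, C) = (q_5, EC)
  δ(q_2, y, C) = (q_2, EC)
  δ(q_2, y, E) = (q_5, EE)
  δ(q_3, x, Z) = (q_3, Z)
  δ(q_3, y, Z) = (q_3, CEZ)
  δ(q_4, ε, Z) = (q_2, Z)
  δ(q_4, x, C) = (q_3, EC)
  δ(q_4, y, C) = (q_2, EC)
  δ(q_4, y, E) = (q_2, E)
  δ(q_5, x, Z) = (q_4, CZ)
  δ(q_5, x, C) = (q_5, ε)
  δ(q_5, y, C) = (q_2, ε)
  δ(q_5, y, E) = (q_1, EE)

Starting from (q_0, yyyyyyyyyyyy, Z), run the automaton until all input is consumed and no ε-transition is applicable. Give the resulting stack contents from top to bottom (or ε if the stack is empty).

(q_0, yyyyyyyyyyyy, Z)
  read y, top Z: go to q_2, push EZ → (q_2, yyyyyyyyyyy, EZ)
  read y, top E: go to q_5, push EE → (q_5, yyyyyyyyyy, EEZ)
  read y, top E: go to q_1, push EE → (q_1, yyyyyyyyy, EEEZ)
  ε-move, top E: go to q_5, push ε → (q_5, yyyyyyyyy, EEZ)
  read y, top E: go to q_1, push EE → (q_1, yyyyyyyy, EEEZ)
  ε-move, top E: go to q_5, push ε → (q_5, yyyyyyyy, EEZ)
  read y, top E: go to q_1, push EE → (q_1, yyyyyyy, EEEZ)
  ε-move, top E: go to q_5, push ε → (q_5, yyyyyyy, EEZ)
  read y, top E: go to q_1, push EE → (q_1, yyyyyy, EEEZ)
  ε-move, top E: go to q_5, push ε → (q_5, yyyyyy, EEZ)
  read y, top E: go to q_1, push EE → (q_1, yyyyy, EEEZ)
  ε-move, top E: go to q_5, push ε → (q_5, yyyyy, EEZ)
  read y, top E: go to q_1, push EE → (q_1, yyyy, EEEZ)
  ε-move, top E: go to q_5, push ε → (q_5, yyyy, EEZ)
  read y, top E: go to q_1, push EE → (q_1, yyy, EEEZ)
  ε-move, top E: go to q_5, push ε → (q_5, yyy, EEZ)
  read y, top E: go to q_1, push EE → (q_1, yy, EEEZ)
  ε-move, top E: go to q_5, push ε → (q_5, yy, EEZ)
  read y, top E: go to q_1, push EE → (q_1, y, EEEZ)
  ε-move, top E: go to q_5, push ε → (q_5, y, EEZ)
  read y, top E: go to q_1, push EE → (q_1, ε, EEEZ)
  ε-move, top E: go to q_5, push ε → (q_5, ε, EEZ)
All input consumed in state q_5 with stack EEZ.

EEZ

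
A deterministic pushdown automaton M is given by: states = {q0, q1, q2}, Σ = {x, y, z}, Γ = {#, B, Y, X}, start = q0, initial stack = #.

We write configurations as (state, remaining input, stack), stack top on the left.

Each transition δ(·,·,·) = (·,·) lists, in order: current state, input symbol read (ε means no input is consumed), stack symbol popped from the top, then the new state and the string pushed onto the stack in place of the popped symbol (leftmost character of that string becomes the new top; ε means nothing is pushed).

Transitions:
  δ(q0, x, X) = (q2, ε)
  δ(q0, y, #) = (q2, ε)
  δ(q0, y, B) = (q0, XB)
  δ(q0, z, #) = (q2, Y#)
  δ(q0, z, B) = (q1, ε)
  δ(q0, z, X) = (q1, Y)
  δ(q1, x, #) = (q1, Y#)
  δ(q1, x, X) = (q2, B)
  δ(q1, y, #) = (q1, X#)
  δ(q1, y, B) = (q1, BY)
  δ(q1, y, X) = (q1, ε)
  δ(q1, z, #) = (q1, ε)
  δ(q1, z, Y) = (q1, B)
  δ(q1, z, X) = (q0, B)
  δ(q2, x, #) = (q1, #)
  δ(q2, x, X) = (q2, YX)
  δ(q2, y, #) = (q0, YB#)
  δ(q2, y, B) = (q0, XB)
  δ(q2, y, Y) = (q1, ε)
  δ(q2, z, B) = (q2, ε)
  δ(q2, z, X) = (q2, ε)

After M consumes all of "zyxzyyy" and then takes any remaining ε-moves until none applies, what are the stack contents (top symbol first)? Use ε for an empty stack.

BYYY#

(q0, zyxzyyy, #)
  read z, top #: go to q2, push Y# → (q2, yxzyyy, Y#)
  read y, top Y: go to q1, push ε → (q1, xzyyy, #)
  read x, top #: go to q1, push Y# → (q1, zyyy, Y#)
  read z, top Y: go to q1, push B → (q1, yyy, B#)
  read y, top B: go to q1, push BY → (q1, yy, BY#)
  read y, top B: go to q1, push BY → (q1, y, BYY#)
  read y, top B: go to q1, push BY → (q1, ε, BYYY#)
All input consumed in state q1 with stack BYYY#.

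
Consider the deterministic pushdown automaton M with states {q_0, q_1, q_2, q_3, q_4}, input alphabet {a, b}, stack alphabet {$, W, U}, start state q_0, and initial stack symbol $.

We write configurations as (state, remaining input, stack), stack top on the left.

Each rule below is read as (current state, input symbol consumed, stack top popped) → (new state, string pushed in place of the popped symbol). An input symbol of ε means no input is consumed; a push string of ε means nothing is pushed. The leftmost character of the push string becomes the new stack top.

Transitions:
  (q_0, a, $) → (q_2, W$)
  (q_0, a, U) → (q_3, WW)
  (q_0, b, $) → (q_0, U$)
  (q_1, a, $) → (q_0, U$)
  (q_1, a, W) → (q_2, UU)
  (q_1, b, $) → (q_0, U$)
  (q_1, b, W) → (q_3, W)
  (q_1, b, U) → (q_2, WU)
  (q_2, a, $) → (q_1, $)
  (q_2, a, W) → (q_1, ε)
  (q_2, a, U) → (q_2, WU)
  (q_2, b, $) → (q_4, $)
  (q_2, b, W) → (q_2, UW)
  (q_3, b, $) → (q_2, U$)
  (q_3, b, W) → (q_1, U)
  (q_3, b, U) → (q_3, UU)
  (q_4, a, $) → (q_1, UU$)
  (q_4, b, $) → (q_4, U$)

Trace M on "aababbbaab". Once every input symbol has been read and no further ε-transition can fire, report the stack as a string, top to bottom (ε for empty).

WUWUW$

(q_0, aababbbaab, $) ⊢ (q_2, ababbbaab, W$) ⊢ (q_1, babbbaab, $) ⊢ (q_0, abbbaab, U$) ⊢ (q_3, bbbaab, WW$) ⊢ (q_1, bbaab, UW$) ⊢ (q_2, baab, WUW$) ⊢ (q_2, aab, UWUW$) ⊢ (q_2, ab, WUWUW$) ⊢ (q_1, b, UWUW$) ⊢ (q_2, ε, WUWUW$)
All input consumed in state q_2 with stack WUWUW$.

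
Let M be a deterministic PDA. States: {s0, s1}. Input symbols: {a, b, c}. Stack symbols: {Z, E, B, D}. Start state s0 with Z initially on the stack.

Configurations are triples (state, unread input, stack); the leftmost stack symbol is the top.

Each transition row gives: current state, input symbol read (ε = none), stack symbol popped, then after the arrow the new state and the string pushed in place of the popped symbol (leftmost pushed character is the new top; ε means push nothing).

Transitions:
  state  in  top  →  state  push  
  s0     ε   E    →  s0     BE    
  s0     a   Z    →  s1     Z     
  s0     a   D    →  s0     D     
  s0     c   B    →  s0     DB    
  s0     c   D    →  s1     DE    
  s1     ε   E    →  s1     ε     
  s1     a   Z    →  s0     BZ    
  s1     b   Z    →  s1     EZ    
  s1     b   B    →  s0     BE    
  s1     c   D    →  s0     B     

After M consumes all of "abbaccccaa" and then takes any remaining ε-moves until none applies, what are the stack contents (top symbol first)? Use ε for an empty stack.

DBEBZ

(s0, abbaccccaa, Z)
  read a, top Z: go to s1, push Z → (s1, bbaccccaa, Z)
  read b, top Z: go to s1, push EZ → (s1, baccccaa, EZ)
  ε-move, top E: go to s1, push ε → (s1, baccccaa, Z)
  read b, top Z: go to s1, push EZ → (s1, accccaa, EZ)
  ε-move, top E: go to s1, push ε → (s1, accccaa, Z)
  read a, top Z: go to s0, push BZ → (s0, ccccaa, BZ)
  read c, top B: go to s0, push DB → (s0, cccaa, DBZ)
  read c, top D: go to s1, push DE → (s1, ccaa, DEBZ)
  read c, top D: go to s0, push B → (s0, caa, BEBZ)
  read c, top B: go to s0, push DB → (s0, aa, DBEBZ)
  read a, top D: go to s0, push D → (s0, a, DBEBZ)
  read a, top D: go to s0, push D → (s0, ε, DBEBZ)
All input consumed in state s0 with stack DBEBZ.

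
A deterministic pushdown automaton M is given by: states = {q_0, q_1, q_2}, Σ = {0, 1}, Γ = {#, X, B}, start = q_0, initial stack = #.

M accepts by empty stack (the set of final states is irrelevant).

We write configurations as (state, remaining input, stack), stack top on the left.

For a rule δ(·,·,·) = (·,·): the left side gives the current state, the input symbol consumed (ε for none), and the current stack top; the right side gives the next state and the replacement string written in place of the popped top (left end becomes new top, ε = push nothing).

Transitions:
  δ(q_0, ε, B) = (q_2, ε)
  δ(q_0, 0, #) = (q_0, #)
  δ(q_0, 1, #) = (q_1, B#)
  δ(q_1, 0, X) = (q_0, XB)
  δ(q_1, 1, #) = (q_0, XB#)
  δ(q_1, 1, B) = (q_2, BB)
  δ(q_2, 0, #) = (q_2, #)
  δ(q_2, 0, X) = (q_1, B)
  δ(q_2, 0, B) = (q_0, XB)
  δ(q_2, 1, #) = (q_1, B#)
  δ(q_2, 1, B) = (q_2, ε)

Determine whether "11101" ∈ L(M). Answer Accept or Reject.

Reject

(q_0, 11101, #) ⊢ (q_1, 1101, B#) ⊢ (q_2, 101, BB#) ⊢ (q_2, 01, B#) ⊢ (q_0, 1, XB#)
No transition applies at (q_0, 1, XB#); input not fully consumed.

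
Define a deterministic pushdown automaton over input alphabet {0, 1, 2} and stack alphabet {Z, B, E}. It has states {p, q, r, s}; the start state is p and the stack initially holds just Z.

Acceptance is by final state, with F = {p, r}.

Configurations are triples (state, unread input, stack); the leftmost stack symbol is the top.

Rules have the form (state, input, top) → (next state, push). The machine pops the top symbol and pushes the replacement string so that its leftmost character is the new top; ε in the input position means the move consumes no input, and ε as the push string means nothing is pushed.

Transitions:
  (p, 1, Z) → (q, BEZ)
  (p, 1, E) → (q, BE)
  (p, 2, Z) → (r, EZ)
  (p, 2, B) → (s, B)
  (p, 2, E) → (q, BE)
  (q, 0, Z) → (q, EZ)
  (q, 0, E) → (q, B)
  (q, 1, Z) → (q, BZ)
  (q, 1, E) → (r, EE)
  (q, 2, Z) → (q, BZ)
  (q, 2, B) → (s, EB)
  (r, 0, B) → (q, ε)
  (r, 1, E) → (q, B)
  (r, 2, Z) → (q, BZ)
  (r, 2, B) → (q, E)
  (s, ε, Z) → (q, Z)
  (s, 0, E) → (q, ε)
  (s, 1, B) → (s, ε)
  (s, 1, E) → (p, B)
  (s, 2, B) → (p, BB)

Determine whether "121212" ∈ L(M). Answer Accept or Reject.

(p, 121212, Z) ⊢ (q, 21212, BEZ) ⊢ (s, 1212, EBEZ) ⊢ (p, 212, BBEZ) ⊢ (s, 12, BBEZ) ⊢ (s, 2, BEZ) ⊢ (p, ε, BBEZ)
All input consumed; state p ∈ F.

Accept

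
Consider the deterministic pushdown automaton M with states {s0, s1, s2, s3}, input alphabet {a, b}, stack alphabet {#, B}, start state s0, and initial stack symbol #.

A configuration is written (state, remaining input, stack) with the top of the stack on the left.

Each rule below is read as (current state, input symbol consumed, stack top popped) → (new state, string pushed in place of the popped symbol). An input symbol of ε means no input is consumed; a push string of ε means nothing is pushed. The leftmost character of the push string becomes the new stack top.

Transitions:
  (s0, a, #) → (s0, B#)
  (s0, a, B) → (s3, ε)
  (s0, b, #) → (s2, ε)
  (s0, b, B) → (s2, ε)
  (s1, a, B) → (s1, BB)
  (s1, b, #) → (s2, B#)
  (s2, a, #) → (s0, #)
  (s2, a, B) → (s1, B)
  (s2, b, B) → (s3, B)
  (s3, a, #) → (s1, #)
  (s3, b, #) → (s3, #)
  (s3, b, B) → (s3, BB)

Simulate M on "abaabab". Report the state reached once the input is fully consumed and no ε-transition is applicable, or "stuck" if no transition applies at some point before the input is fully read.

s2

(s0, abaabab, #)
  read a, top #: go to s0, push B# → (s0, baabab, B#)
  read b, top B: go to s2, push ε → (s2, aabab, #)
  read a, top #: go to s0, push # → (s0, abab, #)
  read a, top #: go to s0, push B# → (s0, bab, B#)
  read b, top B: go to s2, push ε → (s2, ab, #)
  read a, top #: go to s0, push # → (s0, b, #)
  read b, top #: go to s2, push ε → (s2, ε, ε)
All input consumed; M is in state s2.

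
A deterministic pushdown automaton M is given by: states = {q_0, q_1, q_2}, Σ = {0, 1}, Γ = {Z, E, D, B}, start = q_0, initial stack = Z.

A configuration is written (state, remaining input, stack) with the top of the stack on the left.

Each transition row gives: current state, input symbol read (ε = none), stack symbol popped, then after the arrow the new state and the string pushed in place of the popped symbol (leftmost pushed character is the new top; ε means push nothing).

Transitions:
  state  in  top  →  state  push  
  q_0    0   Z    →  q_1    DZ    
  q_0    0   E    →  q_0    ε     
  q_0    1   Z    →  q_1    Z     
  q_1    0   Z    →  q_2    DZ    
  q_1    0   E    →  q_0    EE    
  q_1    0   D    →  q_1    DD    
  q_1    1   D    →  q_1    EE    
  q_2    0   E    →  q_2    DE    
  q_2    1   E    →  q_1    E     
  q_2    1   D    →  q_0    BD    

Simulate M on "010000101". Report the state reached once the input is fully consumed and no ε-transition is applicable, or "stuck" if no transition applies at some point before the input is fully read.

q_0

(q_0, 010000101, Z)
  read 0, top Z: go to q_1, push DZ → (q_1, 10000101, DZ)
  read 1, top D: go to q_1, push EE → (q_1, 0000101, EEZ)
  read 0, top E: go to q_0, push EE → (q_0, 000101, EEEZ)
  read 0, top E: go to q_0, push ε → (q_0, 00101, EEZ)
  read 0, top E: go to q_0, push ε → (q_0, 0101, EZ)
  read 0, top E: go to q_0, push ε → (q_0, 101, Z)
  read 1, top Z: go to q_1, push Z → (q_1, 01, Z)
  read 0, top Z: go to q_2, push DZ → (q_2, 1, DZ)
  read 1, top D: go to q_0, push BD → (q_0, ε, BDZ)
All input consumed; M is in state q_0.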